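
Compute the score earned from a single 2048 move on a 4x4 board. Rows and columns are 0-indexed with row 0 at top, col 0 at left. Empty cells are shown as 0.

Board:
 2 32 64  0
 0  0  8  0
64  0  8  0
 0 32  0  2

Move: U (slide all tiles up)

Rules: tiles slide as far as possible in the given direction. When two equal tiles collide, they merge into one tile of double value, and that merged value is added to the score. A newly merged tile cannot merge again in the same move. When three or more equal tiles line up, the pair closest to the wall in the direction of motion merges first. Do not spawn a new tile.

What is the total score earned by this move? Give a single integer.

Slide up:
col 0: [2, 0, 64, 0] -> [2, 64, 0, 0]  score +0 (running 0)
col 1: [32, 0, 0, 32] -> [64, 0, 0, 0]  score +64 (running 64)
col 2: [64, 8, 8, 0] -> [64, 16, 0, 0]  score +16 (running 80)
col 3: [0, 0, 0, 2] -> [2, 0, 0, 0]  score +0 (running 80)
Board after move:
 2 64 64  2
64  0 16  0
 0  0  0  0
 0  0  0  0

Answer: 80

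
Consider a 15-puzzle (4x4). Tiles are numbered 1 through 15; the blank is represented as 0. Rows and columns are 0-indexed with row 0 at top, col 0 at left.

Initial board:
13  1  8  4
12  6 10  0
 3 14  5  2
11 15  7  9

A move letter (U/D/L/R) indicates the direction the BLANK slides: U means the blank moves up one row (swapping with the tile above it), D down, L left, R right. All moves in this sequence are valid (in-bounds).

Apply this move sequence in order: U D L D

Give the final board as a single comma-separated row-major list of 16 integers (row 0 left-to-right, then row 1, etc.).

Answer: 13, 1, 8, 4, 12, 6, 5, 10, 3, 14, 0, 2, 11, 15, 7, 9

Derivation:
After move 1 (U):
13  1  8  0
12  6 10  4
 3 14  5  2
11 15  7  9

After move 2 (D):
13  1  8  4
12  6 10  0
 3 14  5  2
11 15  7  9

After move 3 (L):
13  1  8  4
12  6  0 10
 3 14  5  2
11 15  7  9

After move 4 (D):
13  1  8  4
12  6  5 10
 3 14  0  2
11 15  7  9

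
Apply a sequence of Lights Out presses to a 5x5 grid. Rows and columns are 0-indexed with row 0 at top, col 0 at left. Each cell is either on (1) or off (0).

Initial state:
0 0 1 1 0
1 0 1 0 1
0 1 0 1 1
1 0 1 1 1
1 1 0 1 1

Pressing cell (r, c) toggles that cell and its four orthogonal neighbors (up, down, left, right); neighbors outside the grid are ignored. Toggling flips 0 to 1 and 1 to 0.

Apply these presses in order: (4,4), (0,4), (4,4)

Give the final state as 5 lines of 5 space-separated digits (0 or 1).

Answer: 0 0 1 0 1
1 0 1 0 0
0 1 0 1 1
1 0 1 1 1
1 1 0 1 1

Derivation:
After press 1 at (4,4):
0 0 1 1 0
1 0 1 0 1
0 1 0 1 1
1 0 1 1 0
1 1 0 0 0

After press 2 at (0,4):
0 0 1 0 1
1 0 1 0 0
0 1 0 1 1
1 0 1 1 0
1 1 0 0 0

After press 3 at (4,4):
0 0 1 0 1
1 0 1 0 0
0 1 0 1 1
1 0 1 1 1
1 1 0 1 1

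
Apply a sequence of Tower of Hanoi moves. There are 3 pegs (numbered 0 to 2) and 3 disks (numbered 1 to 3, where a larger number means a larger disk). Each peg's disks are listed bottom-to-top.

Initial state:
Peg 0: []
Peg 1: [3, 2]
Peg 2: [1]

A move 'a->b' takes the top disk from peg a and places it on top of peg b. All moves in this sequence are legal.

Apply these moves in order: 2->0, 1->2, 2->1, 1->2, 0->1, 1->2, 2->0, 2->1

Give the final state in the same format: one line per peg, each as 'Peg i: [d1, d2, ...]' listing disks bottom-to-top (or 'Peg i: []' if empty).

Answer: Peg 0: [1]
Peg 1: [3, 2]
Peg 2: []

Derivation:
After move 1 (2->0):
Peg 0: [1]
Peg 1: [3, 2]
Peg 2: []

After move 2 (1->2):
Peg 0: [1]
Peg 1: [3]
Peg 2: [2]

After move 3 (2->1):
Peg 0: [1]
Peg 1: [3, 2]
Peg 2: []

After move 4 (1->2):
Peg 0: [1]
Peg 1: [3]
Peg 2: [2]

After move 5 (0->1):
Peg 0: []
Peg 1: [3, 1]
Peg 2: [2]

After move 6 (1->2):
Peg 0: []
Peg 1: [3]
Peg 2: [2, 1]

After move 7 (2->0):
Peg 0: [1]
Peg 1: [3]
Peg 2: [2]

After move 8 (2->1):
Peg 0: [1]
Peg 1: [3, 2]
Peg 2: []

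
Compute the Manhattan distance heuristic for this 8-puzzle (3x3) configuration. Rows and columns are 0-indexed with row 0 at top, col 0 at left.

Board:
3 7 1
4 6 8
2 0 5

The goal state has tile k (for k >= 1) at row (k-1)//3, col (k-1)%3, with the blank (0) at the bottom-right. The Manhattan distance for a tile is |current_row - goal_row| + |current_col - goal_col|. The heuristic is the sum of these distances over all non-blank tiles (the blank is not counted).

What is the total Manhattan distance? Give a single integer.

Answer: 15

Derivation:
Tile 3: (0,0)->(0,2) = 2
Tile 7: (0,1)->(2,0) = 3
Tile 1: (0,2)->(0,0) = 2
Tile 4: (1,0)->(1,0) = 0
Tile 6: (1,1)->(1,2) = 1
Tile 8: (1,2)->(2,1) = 2
Tile 2: (2,0)->(0,1) = 3
Tile 5: (2,2)->(1,1) = 2
Sum: 2 + 3 + 2 + 0 + 1 + 2 + 3 + 2 = 15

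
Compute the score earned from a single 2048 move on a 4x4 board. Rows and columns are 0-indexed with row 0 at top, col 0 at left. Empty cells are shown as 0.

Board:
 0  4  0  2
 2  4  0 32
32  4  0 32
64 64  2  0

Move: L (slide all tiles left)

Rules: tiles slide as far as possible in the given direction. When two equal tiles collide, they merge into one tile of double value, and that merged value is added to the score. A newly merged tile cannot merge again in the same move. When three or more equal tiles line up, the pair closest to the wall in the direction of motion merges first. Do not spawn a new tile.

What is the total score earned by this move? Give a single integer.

Slide left:
row 0: [0, 4, 0, 2] -> [4, 2, 0, 0]  score +0 (running 0)
row 1: [2, 4, 0, 32] -> [2, 4, 32, 0]  score +0 (running 0)
row 2: [32, 4, 0, 32] -> [32, 4, 32, 0]  score +0 (running 0)
row 3: [64, 64, 2, 0] -> [128, 2, 0, 0]  score +128 (running 128)
Board after move:
  4   2   0   0
  2   4  32   0
 32   4  32   0
128   2   0   0

Answer: 128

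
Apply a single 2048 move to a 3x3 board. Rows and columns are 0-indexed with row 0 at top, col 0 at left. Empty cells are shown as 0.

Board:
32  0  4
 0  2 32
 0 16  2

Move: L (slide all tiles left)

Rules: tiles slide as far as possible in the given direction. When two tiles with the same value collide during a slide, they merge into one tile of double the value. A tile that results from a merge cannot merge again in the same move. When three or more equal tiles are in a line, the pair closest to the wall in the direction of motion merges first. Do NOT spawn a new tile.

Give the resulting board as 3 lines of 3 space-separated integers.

Slide left:
row 0: [32, 0, 4] -> [32, 4, 0]
row 1: [0, 2, 32] -> [2, 32, 0]
row 2: [0, 16, 2] -> [16, 2, 0]

Answer: 32  4  0
 2 32  0
16  2  0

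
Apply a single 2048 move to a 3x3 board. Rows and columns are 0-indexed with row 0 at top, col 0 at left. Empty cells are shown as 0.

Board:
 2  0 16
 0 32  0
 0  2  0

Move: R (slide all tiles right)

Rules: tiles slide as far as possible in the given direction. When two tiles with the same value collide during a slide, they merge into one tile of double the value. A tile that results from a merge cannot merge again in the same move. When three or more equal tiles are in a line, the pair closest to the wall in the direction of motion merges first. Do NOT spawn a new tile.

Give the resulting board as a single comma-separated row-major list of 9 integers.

Slide right:
row 0: [2, 0, 16] -> [0, 2, 16]
row 1: [0, 32, 0] -> [0, 0, 32]
row 2: [0, 2, 0] -> [0, 0, 2]

Answer: 0, 2, 16, 0, 0, 32, 0, 0, 2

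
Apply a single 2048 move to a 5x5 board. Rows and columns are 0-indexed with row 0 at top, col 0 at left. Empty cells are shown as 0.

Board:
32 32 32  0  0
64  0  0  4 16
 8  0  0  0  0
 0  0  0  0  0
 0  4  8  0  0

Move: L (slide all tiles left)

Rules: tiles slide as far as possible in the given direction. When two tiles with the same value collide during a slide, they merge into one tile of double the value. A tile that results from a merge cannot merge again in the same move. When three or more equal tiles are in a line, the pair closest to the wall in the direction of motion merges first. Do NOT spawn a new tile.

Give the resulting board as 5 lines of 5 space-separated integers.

Answer: 64 32  0  0  0
64  4 16  0  0
 8  0  0  0  0
 0  0  0  0  0
 4  8  0  0  0

Derivation:
Slide left:
row 0: [32, 32, 32, 0, 0] -> [64, 32, 0, 0, 0]
row 1: [64, 0, 0, 4, 16] -> [64, 4, 16, 0, 0]
row 2: [8, 0, 0, 0, 0] -> [8, 0, 0, 0, 0]
row 3: [0, 0, 0, 0, 0] -> [0, 0, 0, 0, 0]
row 4: [0, 4, 8, 0, 0] -> [4, 8, 0, 0, 0]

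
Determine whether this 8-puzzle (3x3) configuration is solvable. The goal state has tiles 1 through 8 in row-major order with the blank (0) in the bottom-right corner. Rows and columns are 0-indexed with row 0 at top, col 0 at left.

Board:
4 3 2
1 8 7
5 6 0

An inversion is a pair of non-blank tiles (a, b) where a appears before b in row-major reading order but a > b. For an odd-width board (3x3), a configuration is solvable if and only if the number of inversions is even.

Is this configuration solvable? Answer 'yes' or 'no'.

Answer: no

Derivation:
Inversions (pairs i<j in row-major order where tile[i] > tile[j] > 0): 11
11 is odd, so the puzzle is not solvable.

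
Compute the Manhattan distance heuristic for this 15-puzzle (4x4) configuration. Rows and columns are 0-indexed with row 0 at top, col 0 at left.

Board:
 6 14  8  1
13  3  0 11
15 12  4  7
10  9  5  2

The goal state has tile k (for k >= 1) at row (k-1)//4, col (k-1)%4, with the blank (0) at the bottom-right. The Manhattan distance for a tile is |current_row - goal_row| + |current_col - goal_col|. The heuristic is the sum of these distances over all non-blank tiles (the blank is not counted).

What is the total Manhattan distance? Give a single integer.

Tile 6: at (0,0), goal (1,1), distance |0-1|+|0-1| = 2
Tile 14: at (0,1), goal (3,1), distance |0-3|+|1-1| = 3
Tile 8: at (0,2), goal (1,3), distance |0-1|+|2-3| = 2
Tile 1: at (0,3), goal (0,0), distance |0-0|+|3-0| = 3
Tile 13: at (1,0), goal (3,0), distance |1-3|+|0-0| = 2
Tile 3: at (1,1), goal (0,2), distance |1-0|+|1-2| = 2
Tile 11: at (1,3), goal (2,2), distance |1-2|+|3-2| = 2
Tile 15: at (2,0), goal (3,2), distance |2-3|+|0-2| = 3
Tile 12: at (2,1), goal (2,3), distance |2-2|+|1-3| = 2
Tile 4: at (2,2), goal (0,3), distance |2-0|+|2-3| = 3
Tile 7: at (2,3), goal (1,2), distance |2-1|+|3-2| = 2
Tile 10: at (3,0), goal (2,1), distance |3-2|+|0-1| = 2
Tile 9: at (3,1), goal (2,0), distance |3-2|+|1-0| = 2
Tile 5: at (3,2), goal (1,0), distance |3-1|+|2-0| = 4
Tile 2: at (3,3), goal (0,1), distance |3-0|+|3-1| = 5
Sum: 2 + 3 + 2 + 3 + 2 + 2 + 2 + 3 + 2 + 3 + 2 + 2 + 2 + 4 + 5 = 39

Answer: 39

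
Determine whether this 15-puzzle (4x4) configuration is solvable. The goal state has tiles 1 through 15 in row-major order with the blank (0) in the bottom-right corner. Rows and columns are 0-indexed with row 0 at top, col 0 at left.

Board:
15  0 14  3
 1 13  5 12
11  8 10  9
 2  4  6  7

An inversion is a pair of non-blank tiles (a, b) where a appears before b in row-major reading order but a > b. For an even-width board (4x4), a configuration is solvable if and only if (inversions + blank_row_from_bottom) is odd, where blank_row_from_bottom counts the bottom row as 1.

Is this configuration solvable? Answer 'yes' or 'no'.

Inversions: 69
Blank is in row 0 (0-indexed from top), which is row 4 counting from the bottom (bottom = 1).
69 + 4 = 73, which is odd, so the puzzle is solvable.

Answer: yes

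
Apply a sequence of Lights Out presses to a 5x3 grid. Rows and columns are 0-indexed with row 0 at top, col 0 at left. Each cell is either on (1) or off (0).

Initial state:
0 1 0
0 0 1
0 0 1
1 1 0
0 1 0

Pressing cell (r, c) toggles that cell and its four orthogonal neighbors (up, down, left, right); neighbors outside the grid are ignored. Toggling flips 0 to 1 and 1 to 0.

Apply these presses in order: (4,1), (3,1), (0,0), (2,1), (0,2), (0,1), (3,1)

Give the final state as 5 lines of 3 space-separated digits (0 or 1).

Answer: 0 0 0
1 0 0
1 1 0
1 1 0
1 0 1

Derivation:
After press 1 at (4,1):
0 1 0
0 0 1
0 0 1
1 0 0
1 0 1

After press 2 at (3,1):
0 1 0
0 0 1
0 1 1
0 1 1
1 1 1

After press 3 at (0,0):
1 0 0
1 0 1
0 1 1
0 1 1
1 1 1

After press 4 at (2,1):
1 0 0
1 1 1
1 0 0
0 0 1
1 1 1

After press 5 at (0,2):
1 1 1
1 1 0
1 0 0
0 0 1
1 1 1

After press 6 at (0,1):
0 0 0
1 0 0
1 0 0
0 0 1
1 1 1

After press 7 at (3,1):
0 0 0
1 0 0
1 1 0
1 1 0
1 0 1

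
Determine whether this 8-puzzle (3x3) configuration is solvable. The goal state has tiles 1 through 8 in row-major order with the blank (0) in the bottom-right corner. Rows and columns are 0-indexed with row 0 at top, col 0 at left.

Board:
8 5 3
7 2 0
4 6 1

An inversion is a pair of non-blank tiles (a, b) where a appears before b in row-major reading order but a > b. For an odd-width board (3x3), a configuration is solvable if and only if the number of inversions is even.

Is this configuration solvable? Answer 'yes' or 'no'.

Answer: yes

Derivation:
Inversions (pairs i<j in row-major order where tile[i] > tile[j] > 0): 20
20 is even, so the puzzle is solvable.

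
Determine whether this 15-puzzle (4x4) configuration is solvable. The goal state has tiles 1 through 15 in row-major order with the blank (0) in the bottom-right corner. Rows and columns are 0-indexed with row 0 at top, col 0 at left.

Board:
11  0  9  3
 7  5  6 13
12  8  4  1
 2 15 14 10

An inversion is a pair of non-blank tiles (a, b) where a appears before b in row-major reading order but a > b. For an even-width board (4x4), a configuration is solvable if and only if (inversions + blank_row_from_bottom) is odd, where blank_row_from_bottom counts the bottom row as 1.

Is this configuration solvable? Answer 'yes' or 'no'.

Inversions: 50
Blank is in row 0 (0-indexed from top), which is row 4 counting from the bottom (bottom = 1).
50 + 4 = 54, which is even, so the puzzle is not solvable.

Answer: no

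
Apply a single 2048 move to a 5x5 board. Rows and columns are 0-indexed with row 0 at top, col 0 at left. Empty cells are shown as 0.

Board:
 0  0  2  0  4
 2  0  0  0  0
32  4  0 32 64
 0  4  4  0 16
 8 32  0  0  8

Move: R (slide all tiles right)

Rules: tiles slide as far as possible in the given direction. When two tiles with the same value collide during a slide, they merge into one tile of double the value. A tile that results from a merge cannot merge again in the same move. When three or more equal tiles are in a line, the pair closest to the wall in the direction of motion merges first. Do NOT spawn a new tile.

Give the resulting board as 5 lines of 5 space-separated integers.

Slide right:
row 0: [0, 0, 2, 0, 4] -> [0, 0, 0, 2, 4]
row 1: [2, 0, 0, 0, 0] -> [0, 0, 0, 0, 2]
row 2: [32, 4, 0, 32, 64] -> [0, 32, 4, 32, 64]
row 3: [0, 4, 4, 0, 16] -> [0, 0, 0, 8, 16]
row 4: [8, 32, 0, 0, 8] -> [0, 0, 8, 32, 8]

Answer:  0  0  0  2  4
 0  0  0  0  2
 0 32  4 32 64
 0  0  0  8 16
 0  0  8 32  8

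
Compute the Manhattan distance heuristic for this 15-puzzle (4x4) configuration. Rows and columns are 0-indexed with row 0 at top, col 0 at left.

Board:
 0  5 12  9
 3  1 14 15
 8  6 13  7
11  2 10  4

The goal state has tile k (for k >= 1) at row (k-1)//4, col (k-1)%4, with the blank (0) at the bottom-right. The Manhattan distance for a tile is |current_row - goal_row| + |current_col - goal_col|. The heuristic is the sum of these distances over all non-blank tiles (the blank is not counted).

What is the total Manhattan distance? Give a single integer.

Answer: 42

Derivation:
Tile 5: (0,1)->(1,0) = 2
Tile 12: (0,2)->(2,3) = 3
Tile 9: (0,3)->(2,0) = 5
Tile 3: (1,0)->(0,2) = 3
Tile 1: (1,1)->(0,0) = 2
Tile 14: (1,2)->(3,1) = 3
Tile 15: (1,3)->(3,2) = 3
Tile 8: (2,0)->(1,3) = 4
Tile 6: (2,1)->(1,1) = 1
Tile 13: (2,2)->(3,0) = 3
Tile 7: (2,3)->(1,2) = 2
Tile 11: (3,0)->(2,2) = 3
Tile 2: (3,1)->(0,1) = 3
Tile 10: (3,2)->(2,1) = 2
Tile 4: (3,3)->(0,3) = 3
Sum: 2 + 3 + 5 + 3 + 2 + 3 + 3 + 4 + 1 + 3 + 2 + 3 + 3 + 2 + 3 = 42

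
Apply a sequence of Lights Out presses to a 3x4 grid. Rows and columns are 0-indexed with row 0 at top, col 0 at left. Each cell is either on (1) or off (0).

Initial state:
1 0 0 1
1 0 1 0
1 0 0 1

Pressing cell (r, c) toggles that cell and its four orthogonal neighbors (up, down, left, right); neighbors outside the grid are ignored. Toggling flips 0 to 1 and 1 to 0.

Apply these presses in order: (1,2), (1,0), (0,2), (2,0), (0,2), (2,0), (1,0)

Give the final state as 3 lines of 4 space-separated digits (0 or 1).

Answer: 1 0 1 1
1 1 0 1
1 0 1 1

Derivation:
After press 1 at (1,2):
1 0 1 1
1 1 0 1
1 0 1 1

After press 2 at (1,0):
0 0 1 1
0 0 0 1
0 0 1 1

After press 3 at (0,2):
0 1 0 0
0 0 1 1
0 0 1 1

After press 4 at (2,0):
0 1 0 0
1 0 1 1
1 1 1 1

After press 5 at (0,2):
0 0 1 1
1 0 0 1
1 1 1 1

After press 6 at (2,0):
0 0 1 1
0 0 0 1
0 0 1 1

After press 7 at (1,0):
1 0 1 1
1 1 0 1
1 0 1 1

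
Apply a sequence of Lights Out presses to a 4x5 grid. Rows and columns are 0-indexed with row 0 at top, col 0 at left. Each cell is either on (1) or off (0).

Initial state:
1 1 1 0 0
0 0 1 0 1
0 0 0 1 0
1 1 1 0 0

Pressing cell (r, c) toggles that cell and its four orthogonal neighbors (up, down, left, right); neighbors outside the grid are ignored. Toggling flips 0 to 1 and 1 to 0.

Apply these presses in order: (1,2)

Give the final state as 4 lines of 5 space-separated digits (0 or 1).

Answer: 1 1 0 0 0
0 1 0 1 1
0 0 1 1 0
1 1 1 0 0

Derivation:
After press 1 at (1,2):
1 1 0 0 0
0 1 0 1 1
0 0 1 1 0
1 1 1 0 0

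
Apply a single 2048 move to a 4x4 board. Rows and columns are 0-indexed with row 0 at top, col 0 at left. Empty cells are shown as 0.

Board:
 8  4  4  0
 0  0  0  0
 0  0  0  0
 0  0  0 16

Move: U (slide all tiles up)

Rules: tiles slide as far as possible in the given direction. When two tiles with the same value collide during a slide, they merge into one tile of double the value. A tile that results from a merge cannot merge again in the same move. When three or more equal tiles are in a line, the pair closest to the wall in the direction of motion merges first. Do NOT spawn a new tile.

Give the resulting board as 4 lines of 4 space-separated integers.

Answer:  8  4  4 16
 0  0  0  0
 0  0  0  0
 0  0  0  0

Derivation:
Slide up:
col 0: [8, 0, 0, 0] -> [8, 0, 0, 0]
col 1: [4, 0, 0, 0] -> [4, 0, 0, 0]
col 2: [4, 0, 0, 0] -> [4, 0, 0, 0]
col 3: [0, 0, 0, 16] -> [16, 0, 0, 0]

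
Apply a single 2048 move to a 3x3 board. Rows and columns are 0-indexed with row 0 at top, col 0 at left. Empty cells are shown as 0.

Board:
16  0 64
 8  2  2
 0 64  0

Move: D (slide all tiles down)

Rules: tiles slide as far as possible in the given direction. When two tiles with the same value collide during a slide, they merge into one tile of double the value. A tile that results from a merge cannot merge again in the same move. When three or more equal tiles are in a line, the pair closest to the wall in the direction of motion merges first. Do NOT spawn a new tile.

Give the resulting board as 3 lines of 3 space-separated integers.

Answer:  0  0  0
16  2 64
 8 64  2

Derivation:
Slide down:
col 0: [16, 8, 0] -> [0, 16, 8]
col 1: [0, 2, 64] -> [0, 2, 64]
col 2: [64, 2, 0] -> [0, 64, 2]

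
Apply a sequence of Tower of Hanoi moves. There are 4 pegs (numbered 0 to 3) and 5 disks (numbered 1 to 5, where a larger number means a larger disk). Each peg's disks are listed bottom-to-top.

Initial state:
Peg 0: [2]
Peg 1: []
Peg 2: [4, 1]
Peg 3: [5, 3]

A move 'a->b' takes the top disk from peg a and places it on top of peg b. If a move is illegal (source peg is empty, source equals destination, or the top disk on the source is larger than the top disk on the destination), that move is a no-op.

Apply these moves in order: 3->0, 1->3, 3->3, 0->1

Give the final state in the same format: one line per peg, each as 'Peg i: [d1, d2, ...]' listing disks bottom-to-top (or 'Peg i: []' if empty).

Answer: Peg 0: []
Peg 1: [2]
Peg 2: [4, 1]
Peg 3: [5, 3]

Derivation:
After move 1 (3->0):
Peg 0: [2]
Peg 1: []
Peg 2: [4, 1]
Peg 3: [5, 3]

After move 2 (1->3):
Peg 0: [2]
Peg 1: []
Peg 2: [4, 1]
Peg 3: [5, 3]

After move 3 (3->3):
Peg 0: [2]
Peg 1: []
Peg 2: [4, 1]
Peg 3: [5, 3]

After move 4 (0->1):
Peg 0: []
Peg 1: [2]
Peg 2: [4, 1]
Peg 3: [5, 3]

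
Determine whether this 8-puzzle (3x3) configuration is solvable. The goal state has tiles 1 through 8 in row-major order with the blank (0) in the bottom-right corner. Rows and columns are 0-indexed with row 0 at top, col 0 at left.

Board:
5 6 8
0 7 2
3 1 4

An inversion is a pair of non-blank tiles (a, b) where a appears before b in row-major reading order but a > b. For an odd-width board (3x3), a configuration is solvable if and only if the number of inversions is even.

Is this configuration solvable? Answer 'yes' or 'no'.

Answer: no

Derivation:
Inversions (pairs i<j in row-major order where tile[i] > tile[j] > 0): 19
19 is odd, so the puzzle is not solvable.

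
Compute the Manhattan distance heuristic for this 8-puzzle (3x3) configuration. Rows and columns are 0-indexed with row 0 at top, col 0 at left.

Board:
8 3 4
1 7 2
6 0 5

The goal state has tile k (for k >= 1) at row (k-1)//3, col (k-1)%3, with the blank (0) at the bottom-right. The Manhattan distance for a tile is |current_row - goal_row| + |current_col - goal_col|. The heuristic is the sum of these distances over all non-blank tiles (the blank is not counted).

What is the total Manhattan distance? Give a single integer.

Tile 8: (0,0)->(2,1) = 3
Tile 3: (0,1)->(0,2) = 1
Tile 4: (0,2)->(1,0) = 3
Tile 1: (1,0)->(0,0) = 1
Tile 7: (1,1)->(2,0) = 2
Tile 2: (1,2)->(0,1) = 2
Tile 6: (2,0)->(1,2) = 3
Tile 5: (2,2)->(1,1) = 2
Sum: 3 + 1 + 3 + 1 + 2 + 2 + 3 + 2 = 17

Answer: 17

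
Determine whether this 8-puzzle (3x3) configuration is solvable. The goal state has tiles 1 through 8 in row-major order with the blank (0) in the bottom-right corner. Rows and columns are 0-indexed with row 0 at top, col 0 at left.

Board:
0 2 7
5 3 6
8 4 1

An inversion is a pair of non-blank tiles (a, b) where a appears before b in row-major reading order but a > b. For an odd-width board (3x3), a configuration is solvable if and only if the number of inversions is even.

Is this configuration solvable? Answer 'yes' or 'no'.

Answer: no

Derivation:
Inversions (pairs i<j in row-major order where tile[i] > tile[j] > 0): 15
15 is odd, so the puzzle is not solvable.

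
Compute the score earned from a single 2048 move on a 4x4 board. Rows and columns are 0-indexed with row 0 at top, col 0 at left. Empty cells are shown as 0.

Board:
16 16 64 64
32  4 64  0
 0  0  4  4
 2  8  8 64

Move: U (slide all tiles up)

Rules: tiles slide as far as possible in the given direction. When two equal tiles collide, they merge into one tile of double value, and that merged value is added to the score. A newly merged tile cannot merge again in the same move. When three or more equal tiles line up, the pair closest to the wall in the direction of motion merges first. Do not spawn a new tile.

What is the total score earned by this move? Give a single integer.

Slide up:
col 0: [16, 32, 0, 2] -> [16, 32, 2, 0]  score +0 (running 0)
col 1: [16, 4, 0, 8] -> [16, 4, 8, 0]  score +0 (running 0)
col 2: [64, 64, 4, 8] -> [128, 4, 8, 0]  score +128 (running 128)
col 3: [64, 0, 4, 64] -> [64, 4, 64, 0]  score +0 (running 128)
Board after move:
 16  16 128  64
 32   4   4   4
  2   8   8  64
  0   0   0   0

Answer: 128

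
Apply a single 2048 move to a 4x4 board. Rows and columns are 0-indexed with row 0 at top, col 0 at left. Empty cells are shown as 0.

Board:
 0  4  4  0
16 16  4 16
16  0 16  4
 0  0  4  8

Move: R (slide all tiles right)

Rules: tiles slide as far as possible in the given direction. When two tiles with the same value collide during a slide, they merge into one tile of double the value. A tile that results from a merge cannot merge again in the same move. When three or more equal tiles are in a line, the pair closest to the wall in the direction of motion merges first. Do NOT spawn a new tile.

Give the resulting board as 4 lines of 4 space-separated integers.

Answer:  0  0  0  8
 0 32  4 16
 0  0 32  4
 0  0  4  8

Derivation:
Slide right:
row 0: [0, 4, 4, 0] -> [0, 0, 0, 8]
row 1: [16, 16, 4, 16] -> [0, 32, 4, 16]
row 2: [16, 0, 16, 4] -> [0, 0, 32, 4]
row 3: [0, 0, 4, 8] -> [0, 0, 4, 8]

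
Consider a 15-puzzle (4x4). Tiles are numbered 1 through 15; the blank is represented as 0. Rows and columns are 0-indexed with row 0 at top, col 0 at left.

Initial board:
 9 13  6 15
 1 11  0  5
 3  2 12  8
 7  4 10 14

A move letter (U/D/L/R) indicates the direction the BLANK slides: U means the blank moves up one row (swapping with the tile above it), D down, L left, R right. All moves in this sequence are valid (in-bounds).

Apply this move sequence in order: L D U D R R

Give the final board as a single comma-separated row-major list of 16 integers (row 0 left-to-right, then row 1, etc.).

After move 1 (L):
 9 13  6 15
 1  0 11  5
 3  2 12  8
 7  4 10 14

After move 2 (D):
 9 13  6 15
 1  2 11  5
 3  0 12  8
 7  4 10 14

After move 3 (U):
 9 13  6 15
 1  0 11  5
 3  2 12  8
 7  4 10 14

After move 4 (D):
 9 13  6 15
 1  2 11  5
 3  0 12  8
 7  4 10 14

After move 5 (R):
 9 13  6 15
 1  2 11  5
 3 12  0  8
 7  4 10 14

After move 6 (R):
 9 13  6 15
 1  2 11  5
 3 12  8  0
 7  4 10 14

Answer: 9, 13, 6, 15, 1, 2, 11, 5, 3, 12, 8, 0, 7, 4, 10, 14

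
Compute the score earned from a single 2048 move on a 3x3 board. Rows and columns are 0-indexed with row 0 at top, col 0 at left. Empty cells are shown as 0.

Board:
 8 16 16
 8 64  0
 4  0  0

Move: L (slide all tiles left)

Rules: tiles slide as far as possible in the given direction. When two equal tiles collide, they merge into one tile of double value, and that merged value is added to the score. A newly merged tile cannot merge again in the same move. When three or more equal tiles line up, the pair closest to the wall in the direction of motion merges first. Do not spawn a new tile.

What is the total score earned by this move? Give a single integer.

Answer: 32

Derivation:
Slide left:
row 0: [8, 16, 16] -> [8, 32, 0]  score +32 (running 32)
row 1: [8, 64, 0] -> [8, 64, 0]  score +0 (running 32)
row 2: [4, 0, 0] -> [4, 0, 0]  score +0 (running 32)
Board after move:
 8 32  0
 8 64  0
 4  0  0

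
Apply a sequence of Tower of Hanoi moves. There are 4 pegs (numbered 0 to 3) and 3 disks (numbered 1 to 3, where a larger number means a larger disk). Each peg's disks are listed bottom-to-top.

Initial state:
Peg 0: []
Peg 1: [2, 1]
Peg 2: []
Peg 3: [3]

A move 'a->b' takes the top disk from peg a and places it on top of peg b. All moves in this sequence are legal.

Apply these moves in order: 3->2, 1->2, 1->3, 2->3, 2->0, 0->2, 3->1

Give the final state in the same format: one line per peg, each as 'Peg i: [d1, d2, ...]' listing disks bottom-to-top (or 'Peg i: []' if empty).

After move 1 (3->2):
Peg 0: []
Peg 1: [2, 1]
Peg 2: [3]
Peg 3: []

After move 2 (1->2):
Peg 0: []
Peg 1: [2]
Peg 2: [3, 1]
Peg 3: []

After move 3 (1->3):
Peg 0: []
Peg 1: []
Peg 2: [3, 1]
Peg 3: [2]

After move 4 (2->3):
Peg 0: []
Peg 1: []
Peg 2: [3]
Peg 3: [2, 1]

After move 5 (2->0):
Peg 0: [3]
Peg 1: []
Peg 2: []
Peg 3: [2, 1]

After move 6 (0->2):
Peg 0: []
Peg 1: []
Peg 2: [3]
Peg 3: [2, 1]

After move 7 (3->1):
Peg 0: []
Peg 1: [1]
Peg 2: [3]
Peg 3: [2]

Answer: Peg 0: []
Peg 1: [1]
Peg 2: [3]
Peg 3: [2]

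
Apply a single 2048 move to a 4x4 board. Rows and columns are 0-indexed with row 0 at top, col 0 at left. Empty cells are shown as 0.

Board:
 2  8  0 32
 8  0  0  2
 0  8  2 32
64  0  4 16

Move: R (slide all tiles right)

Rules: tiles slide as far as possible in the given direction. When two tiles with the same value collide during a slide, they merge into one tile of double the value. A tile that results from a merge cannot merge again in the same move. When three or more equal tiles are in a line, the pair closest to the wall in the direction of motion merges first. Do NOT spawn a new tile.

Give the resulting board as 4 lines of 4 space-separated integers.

Answer:  0  2  8 32
 0  0  8  2
 0  8  2 32
 0 64  4 16

Derivation:
Slide right:
row 0: [2, 8, 0, 32] -> [0, 2, 8, 32]
row 1: [8, 0, 0, 2] -> [0, 0, 8, 2]
row 2: [0, 8, 2, 32] -> [0, 8, 2, 32]
row 3: [64, 0, 4, 16] -> [0, 64, 4, 16]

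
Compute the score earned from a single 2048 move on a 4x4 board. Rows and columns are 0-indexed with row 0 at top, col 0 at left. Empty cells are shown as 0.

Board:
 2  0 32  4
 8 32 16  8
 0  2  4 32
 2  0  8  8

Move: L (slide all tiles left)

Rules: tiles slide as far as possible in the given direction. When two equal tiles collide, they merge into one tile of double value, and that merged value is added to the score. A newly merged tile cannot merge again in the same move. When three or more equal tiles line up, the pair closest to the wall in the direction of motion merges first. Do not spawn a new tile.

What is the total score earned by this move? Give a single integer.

Answer: 16

Derivation:
Slide left:
row 0: [2, 0, 32, 4] -> [2, 32, 4, 0]  score +0 (running 0)
row 1: [8, 32, 16, 8] -> [8, 32, 16, 8]  score +0 (running 0)
row 2: [0, 2, 4, 32] -> [2, 4, 32, 0]  score +0 (running 0)
row 3: [2, 0, 8, 8] -> [2, 16, 0, 0]  score +16 (running 16)
Board after move:
 2 32  4  0
 8 32 16  8
 2  4 32  0
 2 16  0  0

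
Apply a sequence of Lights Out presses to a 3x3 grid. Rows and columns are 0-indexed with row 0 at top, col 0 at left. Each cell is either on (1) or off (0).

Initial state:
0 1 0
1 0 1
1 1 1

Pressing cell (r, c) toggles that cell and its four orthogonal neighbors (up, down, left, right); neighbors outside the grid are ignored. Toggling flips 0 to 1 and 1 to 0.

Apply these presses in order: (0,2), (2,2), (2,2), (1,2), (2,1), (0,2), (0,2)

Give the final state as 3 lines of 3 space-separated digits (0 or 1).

After press 1 at (0,2):
0 0 1
1 0 0
1 1 1

After press 2 at (2,2):
0 0 1
1 0 1
1 0 0

After press 3 at (2,2):
0 0 1
1 0 0
1 1 1

After press 4 at (1,2):
0 0 0
1 1 1
1 1 0

After press 5 at (2,1):
0 0 0
1 0 1
0 0 1

After press 6 at (0,2):
0 1 1
1 0 0
0 0 1

After press 7 at (0,2):
0 0 0
1 0 1
0 0 1

Answer: 0 0 0
1 0 1
0 0 1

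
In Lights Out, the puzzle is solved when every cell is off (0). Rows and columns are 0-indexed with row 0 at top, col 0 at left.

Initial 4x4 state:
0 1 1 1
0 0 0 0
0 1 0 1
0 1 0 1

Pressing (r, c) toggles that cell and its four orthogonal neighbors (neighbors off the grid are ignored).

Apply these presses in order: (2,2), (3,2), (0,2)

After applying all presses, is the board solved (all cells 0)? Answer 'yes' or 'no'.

Answer: yes

Derivation:
After press 1 at (2,2):
0 1 1 1
0 0 1 0
0 0 1 0
0 1 1 1

After press 2 at (3,2):
0 1 1 1
0 0 1 0
0 0 0 0
0 0 0 0

After press 3 at (0,2):
0 0 0 0
0 0 0 0
0 0 0 0
0 0 0 0

Lights still on: 0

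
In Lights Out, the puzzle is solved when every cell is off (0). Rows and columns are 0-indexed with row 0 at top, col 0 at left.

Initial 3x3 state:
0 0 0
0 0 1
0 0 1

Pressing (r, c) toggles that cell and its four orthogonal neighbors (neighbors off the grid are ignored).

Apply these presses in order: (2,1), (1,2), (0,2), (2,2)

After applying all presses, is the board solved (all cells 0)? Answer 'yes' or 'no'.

Answer: no

Derivation:
After press 1 at (2,1):
0 0 0
0 1 1
1 1 0

After press 2 at (1,2):
0 0 1
0 0 0
1 1 1

After press 3 at (0,2):
0 1 0
0 0 1
1 1 1

After press 4 at (2,2):
0 1 0
0 0 0
1 0 0

Lights still on: 2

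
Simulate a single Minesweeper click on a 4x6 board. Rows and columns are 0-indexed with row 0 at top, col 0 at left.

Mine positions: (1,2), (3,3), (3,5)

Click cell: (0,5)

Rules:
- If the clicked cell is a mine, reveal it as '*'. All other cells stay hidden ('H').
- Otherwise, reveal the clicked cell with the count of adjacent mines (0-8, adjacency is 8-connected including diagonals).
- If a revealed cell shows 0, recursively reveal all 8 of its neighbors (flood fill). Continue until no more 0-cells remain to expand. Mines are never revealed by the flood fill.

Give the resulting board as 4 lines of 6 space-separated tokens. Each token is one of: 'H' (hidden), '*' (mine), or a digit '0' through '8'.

H H H 1 0 0
H H H 1 0 0
H H H 2 2 1
H H H H H H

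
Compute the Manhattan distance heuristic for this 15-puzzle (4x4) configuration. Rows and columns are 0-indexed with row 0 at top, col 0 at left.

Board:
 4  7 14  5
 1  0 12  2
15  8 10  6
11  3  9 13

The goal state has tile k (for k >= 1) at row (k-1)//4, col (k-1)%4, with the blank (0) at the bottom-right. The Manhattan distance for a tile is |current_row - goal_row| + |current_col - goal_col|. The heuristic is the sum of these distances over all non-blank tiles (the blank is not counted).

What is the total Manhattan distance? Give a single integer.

Answer: 42

Derivation:
Tile 4: (0,0)->(0,3) = 3
Tile 7: (0,1)->(1,2) = 2
Tile 14: (0,2)->(3,1) = 4
Tile 5: (0,3)->(1,0) = 4
Tile 1: (1,0)->(0,0) = 1
Tile 12: (1,2)->(2,3) = 2
Tile 2: (1,3)->(0,1) = 3
Tile 15: (2,0)->(3,2) = 3
Tile 8: (2,1)->(1,3) = 3
Tile 10: (2,2)->(2,1) = 1
Tile 6: (2,3)->(1,1) = 3
Tile 11: (3,0)->(2,2) = 3
Tile 3: (3,1)->(0,2) = 4
Tile 9: (3,2)->(2,0) = 3
Tile 13: (3,3)->(3,0) = 3
Sum: 3 + 2 + 4 + 4 + 1 + 2 + 3 + 3 + 3 + 1 + 3 + 3 + 4 + 3 + 3 = 42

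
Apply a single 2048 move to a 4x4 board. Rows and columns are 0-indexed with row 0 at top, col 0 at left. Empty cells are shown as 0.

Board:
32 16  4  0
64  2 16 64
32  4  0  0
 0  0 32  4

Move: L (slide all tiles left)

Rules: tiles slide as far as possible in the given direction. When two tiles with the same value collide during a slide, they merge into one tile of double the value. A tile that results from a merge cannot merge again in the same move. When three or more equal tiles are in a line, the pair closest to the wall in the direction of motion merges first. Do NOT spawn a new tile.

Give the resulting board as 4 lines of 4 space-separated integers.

Slide left:
row 0: [32, 16, 4, 0] -> [32, 16, 4, 0]
row 1: [64, 2, 16, 64] -> [64, 2, 16, 64]
row 2: [32, 4, 0, 0] -> [32, 4, 0, 0]
row 3: [0, 0, 32, 4] -> [32, 4, 0, 0]

Answer: 32 16  4  0
64  2 16 64
32  4  0  0
32  4  0  0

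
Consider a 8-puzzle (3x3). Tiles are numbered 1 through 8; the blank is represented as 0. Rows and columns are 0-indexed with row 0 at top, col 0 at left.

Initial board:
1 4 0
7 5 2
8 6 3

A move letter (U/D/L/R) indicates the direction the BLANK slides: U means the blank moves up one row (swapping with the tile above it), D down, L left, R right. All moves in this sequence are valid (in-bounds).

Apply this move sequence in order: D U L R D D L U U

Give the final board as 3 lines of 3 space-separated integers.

After move 1 (D):
1 4 2
7 5 0
8 6 3

After move 2 (U):
1 4 0
7 5 2
8 6 3

After move 3 (L):
1 0 4
7 5 2
8 6 3

After move 4 (R):
1 4 0
7 5 2
8 6 3

After move 5 (D):
1 4 2
7 5 0
8 6 3

After move 6 (D):
1 4 2
7 5 3
8 6 0

After move 7 (L):
1 4 2
7 5 3
8 0 6

After move 8 (U):
1 4 2
7 0 3
8 5 6

After move 9 (U):
1 0 2
7 4 3
8 5 6

Answer: 1 0 2
7 4 3
8 5 6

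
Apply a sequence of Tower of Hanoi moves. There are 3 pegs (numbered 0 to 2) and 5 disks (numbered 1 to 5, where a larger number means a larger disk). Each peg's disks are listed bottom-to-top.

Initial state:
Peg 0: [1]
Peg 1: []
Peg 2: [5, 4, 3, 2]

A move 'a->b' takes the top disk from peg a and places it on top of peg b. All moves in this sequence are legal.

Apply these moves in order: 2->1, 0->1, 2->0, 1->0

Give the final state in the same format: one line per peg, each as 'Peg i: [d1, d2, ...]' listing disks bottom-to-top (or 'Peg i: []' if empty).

Answer: Peg 0: [3, 1]
Peg 1: [2]
Peg 2: [5, 4]

Derivation:
After move 1 (2->1):
Peg 0: [1]
Peg 1: [2]
Peg 2: [5, 4, 3]

After move 2 (0->1):
Peg 0: []
Peg 1: [2, 1]
Peg 2: [5, 4, 3]

After move 3 (2->0):
Peg 0: [3]
Peg 1: [2, 1]
Peg 2: [5, 4]

After move 4 (1->0):
Peg 0: [3, 1]
Peg 1: [2]
Peg 2: [5, 4]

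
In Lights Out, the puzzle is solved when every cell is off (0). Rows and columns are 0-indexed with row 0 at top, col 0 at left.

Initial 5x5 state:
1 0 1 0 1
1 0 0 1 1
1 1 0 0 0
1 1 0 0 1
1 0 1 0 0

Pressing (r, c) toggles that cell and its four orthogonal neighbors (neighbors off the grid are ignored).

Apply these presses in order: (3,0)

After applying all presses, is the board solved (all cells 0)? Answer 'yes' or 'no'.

After press 1 at (3,0):
1 0 1 0 1
1 0 0 1 1
0 1 0 0 0
0 0 0 0 1
0 0 1 0 0

Lights still on: 9

Answer: no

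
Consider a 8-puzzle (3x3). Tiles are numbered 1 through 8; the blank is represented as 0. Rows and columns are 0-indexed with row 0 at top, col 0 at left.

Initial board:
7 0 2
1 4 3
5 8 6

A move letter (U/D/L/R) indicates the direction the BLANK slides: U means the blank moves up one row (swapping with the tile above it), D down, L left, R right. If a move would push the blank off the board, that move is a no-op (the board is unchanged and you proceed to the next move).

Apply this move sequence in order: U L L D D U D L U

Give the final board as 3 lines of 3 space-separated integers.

After move 1 (U):
7 0 2
1 4 3
5 8 6

After move 2 (L):
0 7 2
1 4 3
5 8 6

After move 3 (L):
0 7 2
1 4 3
5 8 6

After move 4 (D):
1 7 2
0 4 3
5 8 6

After move 5 (D):
1 7 2
5 4 3
0 8 6

After move 6 (U):
1 7 2
0 4 3
5 8 6

After move 7 (D):
1 7 2
5 4 3
0 8 6

After move 8 (L):
1 7 2
5 4 3
0 8 6

After move 9 (U):
1 7 2
0 4 3
5 8 6

Answer: 1 7 2
0 4 3
5 8 6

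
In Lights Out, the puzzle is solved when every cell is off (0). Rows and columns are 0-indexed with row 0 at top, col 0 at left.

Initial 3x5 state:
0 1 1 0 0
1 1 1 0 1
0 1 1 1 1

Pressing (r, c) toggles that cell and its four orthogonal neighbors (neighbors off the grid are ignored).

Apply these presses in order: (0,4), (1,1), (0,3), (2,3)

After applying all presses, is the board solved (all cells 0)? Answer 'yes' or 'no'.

After press 1 at (0,4):
0 1 1 1 1
1 1 1 0 0
0 1 1 1 1

After press 2 at (1,1):
0 0 1 1 1
0 0 0 0 0
0 0 1 1 1

After press 3 at (0,3):
0 0 0 0 0
0 0 0 1 0
0 0 1 1 1

After press 4 at (2,3):
0 0 0 0 0
0 0 0 0 0
0 0 0 0 0

Lights still on: 0

Answer: yes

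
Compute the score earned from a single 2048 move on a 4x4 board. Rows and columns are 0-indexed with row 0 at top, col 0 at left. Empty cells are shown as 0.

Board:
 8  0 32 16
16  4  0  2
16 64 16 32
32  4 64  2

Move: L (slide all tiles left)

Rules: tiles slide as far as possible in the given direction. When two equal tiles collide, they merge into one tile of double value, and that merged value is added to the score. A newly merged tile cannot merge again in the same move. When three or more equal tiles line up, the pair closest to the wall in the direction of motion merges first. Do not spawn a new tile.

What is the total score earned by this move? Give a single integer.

Slide left:
row 0: [8, 0, 32, 16] -> [8, 32, 16, 0]  score +0 (running 0)
row 1: [16, 4, 0, 2] -> [16, 4, 2, 0]  score +0 (running 0)
row 2: [16, 64, 16, 32] -> [16, 64, 16, 32]  score +0 (running 0)
row 3: [32, 4, 64, 2] -> [32, 4, 64, 2]  score +0 (running 0)
Board after move:
 8 32 16  0
16  4  2  0
16 64 16 32
32  4 64  2

Answer: 0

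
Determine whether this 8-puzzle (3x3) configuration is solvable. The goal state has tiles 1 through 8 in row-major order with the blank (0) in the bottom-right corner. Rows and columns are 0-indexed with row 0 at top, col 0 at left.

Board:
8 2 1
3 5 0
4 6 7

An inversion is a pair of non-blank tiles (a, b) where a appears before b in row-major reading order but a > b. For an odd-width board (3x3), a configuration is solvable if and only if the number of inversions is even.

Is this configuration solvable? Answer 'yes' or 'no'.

Inversions (pairs i<j in row-major order where tile[i] > tile[j] > 0): 9
9 is odd, so the puzzle is not solvable.

Answer: no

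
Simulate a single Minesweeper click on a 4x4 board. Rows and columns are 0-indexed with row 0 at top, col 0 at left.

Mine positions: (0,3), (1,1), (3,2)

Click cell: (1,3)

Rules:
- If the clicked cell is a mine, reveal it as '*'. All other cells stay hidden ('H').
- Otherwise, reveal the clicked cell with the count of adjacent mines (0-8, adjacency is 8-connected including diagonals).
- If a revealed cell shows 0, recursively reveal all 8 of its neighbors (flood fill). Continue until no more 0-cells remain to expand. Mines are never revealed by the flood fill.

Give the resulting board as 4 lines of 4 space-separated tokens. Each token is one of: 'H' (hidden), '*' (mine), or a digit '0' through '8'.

H H H H
H H H 1
H H H H
H H H H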